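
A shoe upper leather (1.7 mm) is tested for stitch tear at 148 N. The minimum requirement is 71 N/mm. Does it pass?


STS = 87.1 N/mm
Passes: Yes


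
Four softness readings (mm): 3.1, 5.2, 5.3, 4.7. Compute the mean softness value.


Sum = 3.1 + 5.2 + 5.3 + 4.7
Mean = 18.3 / 4 = 4.58 mm


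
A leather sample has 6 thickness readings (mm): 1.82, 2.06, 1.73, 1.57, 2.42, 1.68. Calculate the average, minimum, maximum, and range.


Average = 1.88 mm
Min = 1.57 mm
Max = 2.42 mm
Range = 0.85 mm


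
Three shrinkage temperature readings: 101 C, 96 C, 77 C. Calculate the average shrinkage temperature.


91.3 C

Average = (101 + 96 + 77) / 3
Average = 274 / 3 = 91.3 C


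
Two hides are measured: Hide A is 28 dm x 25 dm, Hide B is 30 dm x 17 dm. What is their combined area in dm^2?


Hide A area = 28 x 25 = 700 dm^2
Hide B area = 30 x 17 = 510 dm^2
Total = 700 + 510 = 1210 dm^2


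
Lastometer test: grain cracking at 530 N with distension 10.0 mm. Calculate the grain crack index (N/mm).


Grain crack index = force / distension
Index = 530 / 10.0 = 53.0 N/mm


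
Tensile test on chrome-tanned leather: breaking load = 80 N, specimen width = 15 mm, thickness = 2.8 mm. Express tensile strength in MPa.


Cross-section = 15 x 2.8 = 42.0 mm^2
TS = 80 / 42.0 = 1.90 MPa
(1 N/mm^2 = 1 MPa)


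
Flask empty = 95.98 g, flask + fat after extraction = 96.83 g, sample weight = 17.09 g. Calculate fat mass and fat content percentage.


Fat mass = 96.83 - 95.98 = 0.85 g
Fat% = 0.85 / 17.09 x 100 = 5.0%


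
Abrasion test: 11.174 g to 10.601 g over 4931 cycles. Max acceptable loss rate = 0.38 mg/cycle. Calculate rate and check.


Loss = 11.174 - 10.601 = 0.573 g
Rate = 0.573 g / 4931 cycles x 1000 = 0.116 mg/cycle
Max = 0.38 mg/cycle
Passes: Yes


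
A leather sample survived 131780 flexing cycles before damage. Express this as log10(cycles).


5.12


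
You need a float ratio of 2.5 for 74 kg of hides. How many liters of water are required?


Water = hide weight x target ratio
Water = 74 x 2.5 = 185.0 L


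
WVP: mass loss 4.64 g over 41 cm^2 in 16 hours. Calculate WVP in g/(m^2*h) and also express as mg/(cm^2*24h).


WVP = 70.73 g/(m^2*h)
Daily rate = 169.76 mg/(cm^2*24h)


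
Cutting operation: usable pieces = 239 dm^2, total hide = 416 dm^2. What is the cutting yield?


Yield = usable / total x 100
Yield = 239 / 416 x 100 = 57.5%


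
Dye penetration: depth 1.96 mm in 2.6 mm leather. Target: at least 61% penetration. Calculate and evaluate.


Penetration = 1.96 / 2.6 x 100 = 75.4%
Target: 61%
Meets target: Yes


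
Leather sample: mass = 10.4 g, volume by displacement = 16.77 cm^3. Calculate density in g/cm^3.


0.620 g/cm^3

Density = mass / volume
Density = 10.4 / 16.77 = 0.620 g/cm^3


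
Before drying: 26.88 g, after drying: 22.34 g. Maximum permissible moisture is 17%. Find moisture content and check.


Moisture content = 16.9%
Acceptable: Yes


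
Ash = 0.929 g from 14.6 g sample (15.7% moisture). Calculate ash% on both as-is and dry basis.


As-is ash = 6.36%
Dry-basis ash = 7.55%

As-is ash% = 0.929 / 14.6 x 100 = 6.36%
Dry mass = 14.6 x (100 - 15.7) / 100 = 12.3078 g
Dry-basis ash% = 0.929 / 12.3078 x 100 = 7.55%


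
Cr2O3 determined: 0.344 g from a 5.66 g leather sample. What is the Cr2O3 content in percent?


Cr2O3% = 0.344 / 5.66 x 100
Cr2O3% = 6.08%


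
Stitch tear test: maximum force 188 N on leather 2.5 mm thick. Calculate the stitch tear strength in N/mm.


75.2 N/mm


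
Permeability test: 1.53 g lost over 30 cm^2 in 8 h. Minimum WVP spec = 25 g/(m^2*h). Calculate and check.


WVP = 1.53 / (30 x 8) x 10000 = 63.75 g/(m^2*h)
Minimum: 25 g/(m^2*h)
Meets spec: Yes


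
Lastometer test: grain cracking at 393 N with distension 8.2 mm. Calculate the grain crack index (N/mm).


Grain crack index = force / distension
Index = 393 / 8.2 = 47.9 N/mm


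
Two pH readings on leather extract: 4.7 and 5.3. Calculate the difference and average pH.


Difference = |4.7 - 5.3| = 0.6
Average = (4.7 + 5.3) / 2 = 5.00


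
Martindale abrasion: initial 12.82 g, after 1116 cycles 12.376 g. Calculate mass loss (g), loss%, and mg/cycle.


Mass loss = 0.444 g
Loss = 3.46%
Rate = 0.398 mg/cycle

Loss = 12.82 - 12.376 = 0.444 g
Loss% = 0.444 / 12.82 x 100 = 3.46%
Rate = 0.444 / 1116 x 1000 = 0.398 mg/cycle


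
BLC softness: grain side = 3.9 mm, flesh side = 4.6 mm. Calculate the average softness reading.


4.25 mm

Average = (3.9 + 4.6) / 2
Average = 4.25 mm


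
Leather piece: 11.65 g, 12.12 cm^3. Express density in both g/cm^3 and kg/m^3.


0.961 g/cm^3
961 kg/m^3


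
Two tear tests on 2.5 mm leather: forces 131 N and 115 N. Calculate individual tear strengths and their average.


Tear 1 = 52.4 N/mm
Tear 2 = 46.0 N/mm
Average = 49.2 N/mm

Tear 1 = 131 / 2.5 = 52.4 N/mm
Tear 2 = 115 / 2.5 = 46.0 N/mm
Average = (52.4 + 46.0) / 2 = 49.2 N/mm


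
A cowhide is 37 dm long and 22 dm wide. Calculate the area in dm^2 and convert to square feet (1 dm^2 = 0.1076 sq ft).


Area = 37 x 22 = 814 dm^2
Conversion: 814 x 0.1076 = 87.59 sq ft


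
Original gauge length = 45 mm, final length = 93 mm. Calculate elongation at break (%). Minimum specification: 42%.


Extension = 93 - 45 = 48 mm
Elongation = 48 / 45 x 100 = 106.7%
Minimum required: 42%
Meets specification: Yes


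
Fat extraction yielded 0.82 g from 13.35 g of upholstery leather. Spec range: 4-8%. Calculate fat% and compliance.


Fat% = 0.82 / 13.35 x 100 = 6.1%
Spec range: 4-8%
Compliant: Yes


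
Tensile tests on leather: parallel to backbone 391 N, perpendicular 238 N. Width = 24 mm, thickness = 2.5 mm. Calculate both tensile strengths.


Area = 24 x 2.5 = 60.0 mm^2
TS (parallel) = 391 / 60.0 = 6.52 N/mm^2
TS (perpendicular) = 238 / 60.0 = 3.97 N/mm^2


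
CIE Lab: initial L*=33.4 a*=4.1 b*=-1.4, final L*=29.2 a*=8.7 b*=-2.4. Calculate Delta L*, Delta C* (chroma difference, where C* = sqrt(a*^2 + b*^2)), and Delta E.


Delta L* = -4.2
Delta C* = 4.69
Delta E = 6.31

Delta L* = 29.2 - 33.4 = -4.2
C1* = sqrt((4.1)^2 + (-1.4)^2) = 4.332
C2* = sqrt((8.7)^2 + (-2.4)^2) = 9.025
Delta C* = 9.025 - 4.332 = 4.69
Delta E = sqrt((-4.2)^2 + (4.6)^2 + (-1.0)^2) = 6.31


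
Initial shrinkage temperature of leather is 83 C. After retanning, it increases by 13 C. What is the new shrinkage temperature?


96 C

New Ts = 83 + 13 = 96 C


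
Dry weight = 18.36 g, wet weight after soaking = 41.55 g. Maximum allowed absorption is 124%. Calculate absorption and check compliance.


WA = (41.55 - 18.36) / 18.36 x 100 = 126.3%
Maximum allowed: 124%
Compliant: No


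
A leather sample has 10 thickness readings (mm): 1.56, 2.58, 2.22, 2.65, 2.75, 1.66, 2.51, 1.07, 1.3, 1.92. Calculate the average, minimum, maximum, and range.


Sum = 20.22
Average = 20.22 / 10 = 2.02 mm
Minimum = 1.07 mm
Maximum = 2.75 mm
Range = 2.75 - 1.07 = 1.68 mm


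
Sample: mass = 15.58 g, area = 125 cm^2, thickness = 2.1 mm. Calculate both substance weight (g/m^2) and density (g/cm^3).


Substance weight = 1246.4 g/m^2
Density = 0.594 g/cm^3

SW = 15.58 / 125 x 10000 = 1246.4 g/m^2
Volume = 125 x 2.1 / 10 = 26.25 cm^3
Density = 15.58 / 26.25 = 0.594 g/cm^3


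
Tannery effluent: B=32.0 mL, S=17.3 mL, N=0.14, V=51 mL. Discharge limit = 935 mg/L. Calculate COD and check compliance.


COD = 322.8 mg/L
Compliant: Yes

COD = (32.0 - 17.3) x 0.14 x 8000 / 51 = 322.8 mg/L
Limit: 935 mg/L
Compliant: Yes


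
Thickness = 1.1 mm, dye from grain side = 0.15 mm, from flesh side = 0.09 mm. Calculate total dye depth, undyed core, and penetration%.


Total dyed = 0.24 mm
Undyed core = 0.86 mm
Penetration = 21.8%


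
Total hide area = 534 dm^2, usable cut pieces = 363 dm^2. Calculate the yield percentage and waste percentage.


Yield = 68.0%
Waste = 32.0%


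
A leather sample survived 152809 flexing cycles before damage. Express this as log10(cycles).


log10(152809) = 5.18


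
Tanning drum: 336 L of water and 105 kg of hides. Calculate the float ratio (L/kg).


Float ratio = water / hide weight
Ratio = 336 / 105 = 3.2


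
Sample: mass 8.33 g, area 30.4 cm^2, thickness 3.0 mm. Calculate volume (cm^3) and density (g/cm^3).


Volume = 9.120 cm^3
Density = 0.913 g/cm^3

Thickness in cm = 3.0 / 10 = 0.30 cm
Volume = 30.4 x 0.30 = 9.120 cm^3
Density = 8.33 / 9.120 = 0.913 g/cm^3


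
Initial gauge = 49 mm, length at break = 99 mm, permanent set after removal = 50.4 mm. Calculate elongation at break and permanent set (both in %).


Elongation at break = 102.0%
Permanent set = 2.9%

Elongation at break = (99 - 49) / 49 x 100 = 102.0%
Permanent set = (50.4 - 49) / 49 x 100 = 2.9%


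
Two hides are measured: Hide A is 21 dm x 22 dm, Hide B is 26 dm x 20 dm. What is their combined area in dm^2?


Hide A area = 21 x 22 = 462 dm^2
Hide B area = 26 x 20 = 520 dm^2
Total = 462 + 520 = 982 dm^2


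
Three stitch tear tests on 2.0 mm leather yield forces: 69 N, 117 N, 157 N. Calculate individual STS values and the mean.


STS1 = 34.5 N/mm
STS2 = 58.5 N/mm
STS3 = 78.5 N/mm
Mean = 57.2 N/mm


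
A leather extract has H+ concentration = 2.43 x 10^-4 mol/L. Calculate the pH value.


pH = 3.61


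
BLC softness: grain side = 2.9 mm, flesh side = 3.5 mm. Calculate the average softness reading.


Average = (2.9 + 3.5) / 2
Average = 3.20 mm


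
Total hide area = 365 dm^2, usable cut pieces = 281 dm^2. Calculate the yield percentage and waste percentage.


Yield = 77.0%
Waste = 23.0%


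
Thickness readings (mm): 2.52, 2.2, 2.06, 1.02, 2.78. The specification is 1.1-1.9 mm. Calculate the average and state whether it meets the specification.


Average = 2.12 mm
Within specification: No

Sum = 10.58
Average = 10.58 / 5 = 2.12 mm
Specification range: 1.1 to 1.9 mm
Within spec: No


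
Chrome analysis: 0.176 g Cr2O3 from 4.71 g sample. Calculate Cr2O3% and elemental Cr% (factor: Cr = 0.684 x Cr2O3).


Cr2O3% = 0.176 / 4.71 x 100 = 3.74%
Cr% = 3.74 x 0.684 = 2.56%


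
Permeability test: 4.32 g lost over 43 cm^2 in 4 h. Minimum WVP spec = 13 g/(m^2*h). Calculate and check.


WVP = 251.16 g/(m^2*h)
Meets specification: Yes

WVP = 4.32 / (43 x 4) x 10000 = 251.16 g/(m^2*h)
Minimum: 13 g/(m^2*h)
Meets spec: Yes


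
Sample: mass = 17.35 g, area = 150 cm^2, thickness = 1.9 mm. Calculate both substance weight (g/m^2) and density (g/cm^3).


Substance weight = 1156.7 g/m^2
Density = 0.609 g/cm^3

SW = 17.35 / 150 x 10000 = 1156.7 g/m^2
Volume = 150 x 1.9 / 10 = 28.50 cm^3
Density = 17.35 / 28.50 = 0.609 g/cm^3


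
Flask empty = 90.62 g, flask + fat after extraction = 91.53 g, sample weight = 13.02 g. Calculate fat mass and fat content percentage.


Fat mass = 0.91 g
Fat content = 7.0%


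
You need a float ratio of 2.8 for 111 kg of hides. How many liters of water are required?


Water = hide weight x target ratio
Water = 111 x 2.8 = 310.8 L


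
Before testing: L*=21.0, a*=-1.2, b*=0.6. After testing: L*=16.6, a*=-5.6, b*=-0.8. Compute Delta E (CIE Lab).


Delta E = 6.38

dL = 16.6 - 21.0 = -4.4
da = -5.6 - (-1.2) = -4.4
db = -0.8 - 0.6 = -1.4
dE = sqrt((-4.4)^2 + (-4.4)^2 + (-1.4)^2) = 6.38


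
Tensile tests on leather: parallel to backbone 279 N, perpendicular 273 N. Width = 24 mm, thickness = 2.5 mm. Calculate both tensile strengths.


Parallel = 4.65 N/mm^2
Perpendicular = 4.55 N/mm^2

Area = 24 x 2.5 = 60.0 mm^2
TS (parallel) = 279 / 60.0 = 4.65 N/mm^2
TS (perpendicular) = 273 / 60.0 = 4.55 N/mm^2


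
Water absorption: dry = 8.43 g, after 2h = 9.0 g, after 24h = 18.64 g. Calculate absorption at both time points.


2h absorption = 6.8%
24h absorption = 121.1%

WA (2h) = (9.0 - 8.43) / 8.43 x 100 = 6.8%
WA (24h) = (18.64 - 8.43) / 8.43 x 100 = 121.1%


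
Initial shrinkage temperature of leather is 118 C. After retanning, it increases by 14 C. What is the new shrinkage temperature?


132 C

New Ts = 118 + 14 = 132 C


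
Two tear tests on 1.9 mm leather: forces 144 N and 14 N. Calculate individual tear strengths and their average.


Tear 1 = 144 / 1.9 = 75.8 N/mm
Tear 2 = 14 / 1.9 = 7.4 N/mm
Average = (75.8 + 7.4) / 2 = 41.6 N/mm


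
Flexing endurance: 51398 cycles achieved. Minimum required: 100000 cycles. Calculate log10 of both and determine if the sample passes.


Achieved: log10 = 4.71
Required: log10 = 5.00
Passes: No


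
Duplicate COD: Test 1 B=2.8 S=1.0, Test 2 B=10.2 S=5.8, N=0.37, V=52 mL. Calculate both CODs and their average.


COD1 = 102.5 mg/L
COD2 = 250.5 mg/L
Average = 176.5 mg/L


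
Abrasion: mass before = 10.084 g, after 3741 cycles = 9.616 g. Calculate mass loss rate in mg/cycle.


Mass loss = 10.084 - 9.616 = 0.468 g
Rate = 0.468 / 3741 x 1000 = 0.125 mg/cycle


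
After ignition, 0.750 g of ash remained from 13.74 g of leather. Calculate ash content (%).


5.46%

Ash% = 0.750 / 13.74 x 100
Ash% = 5.46%


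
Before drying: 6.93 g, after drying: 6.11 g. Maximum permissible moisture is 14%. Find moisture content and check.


Moisture content = 11.8%
Acceptable: Yes


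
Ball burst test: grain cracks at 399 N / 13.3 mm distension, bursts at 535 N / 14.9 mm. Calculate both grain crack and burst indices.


Crack index = 399 / 13.3 = 30.0 N/mm
Burst index = 535 / 14.9 = 35.9 N/mm


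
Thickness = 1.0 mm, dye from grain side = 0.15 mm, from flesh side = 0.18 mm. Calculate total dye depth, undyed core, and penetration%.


Total dyed = 0.15 + 0.18 = 0.33 mm
Undyed core = 1.0 - 0.33 = 0.67 mm
Penetration = 0.33 / 1.0 x 100 = 33.0%


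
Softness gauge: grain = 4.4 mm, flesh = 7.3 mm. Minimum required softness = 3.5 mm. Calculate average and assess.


Average softness = 5.85 mm
Meets requirement: Yes


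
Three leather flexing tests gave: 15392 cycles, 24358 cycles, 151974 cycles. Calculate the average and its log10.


Average = (15392 + 24358 + 151974) / 3 = 63908 cycles
log10(63908) = 4.81


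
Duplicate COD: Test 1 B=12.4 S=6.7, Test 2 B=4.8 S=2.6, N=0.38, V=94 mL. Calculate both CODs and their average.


COD1 = (12.4 - 6.7) x 0.38 x 8000 / 94 = 184.3 mg/L
COD2 = (4.8 - 2.6) x 0.38 x 8000 / 94 = 71.1 mg/L
Average = (184.3 + 71.1) / 2 = 127.7 mg/L


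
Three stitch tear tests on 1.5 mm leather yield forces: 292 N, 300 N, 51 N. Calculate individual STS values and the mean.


STS1 = 292 / 1.5 = 194.7 N/mm
STS2 = 300 / 1.5 = 200.0 N/mm
STS3 = 51 / 1.5 = 34.0 N/mm
Mean = (194.7 + 200.0 + 34.0) / 3 = 142.9 N/mm


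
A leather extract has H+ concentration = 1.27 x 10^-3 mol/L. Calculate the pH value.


pH = 2.90

pH = -log10[H+]
pH = -log10(1.27 x 10^-3) = 2.90


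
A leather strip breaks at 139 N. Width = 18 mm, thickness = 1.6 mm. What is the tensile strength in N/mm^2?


Cross-sectional area = 18 x 1.6 = 28.8 mm^2
Tensile strength = 139 / 28.8 = 4.83 N/mm^2


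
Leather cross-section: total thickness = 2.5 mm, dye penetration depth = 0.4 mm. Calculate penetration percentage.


Penetration% = 0.4 / 2.5 x 100
Penetration = 16.0%


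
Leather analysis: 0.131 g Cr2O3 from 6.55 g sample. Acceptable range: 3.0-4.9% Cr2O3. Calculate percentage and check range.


Cr2O3 = 2.00%
Within range: No

Cr2O3% = 0.131 / 6.55 x 100 = 2.00%
Acceptable range: 3.0 to 4.9%
Within range: No


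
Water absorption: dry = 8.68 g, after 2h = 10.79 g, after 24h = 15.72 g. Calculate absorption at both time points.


2h absorption = 24.3%
24h absorption = 81.1%

WA (2h) = (10.79 - 8.68) / 8.68 x 100 = 24.3%
WA (24h) = (15.72 - 8.68) / 8.68 x 100 = 81.1%


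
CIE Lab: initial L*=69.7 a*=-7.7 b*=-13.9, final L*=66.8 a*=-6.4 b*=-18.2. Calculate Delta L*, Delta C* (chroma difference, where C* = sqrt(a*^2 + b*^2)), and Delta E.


Delta L* = 66.8 - 69.7 = -2.9
C1* = sqrt((-7.7)^2 + (-13.9)^2) = 15.890
C2* = sqrt((-6.4)^2 + (-18.2)^2) = 19.292
Delta C* = 19.292 - 15.890 = 3.40
Delta E = sqrt((-2.9)^2 + (1.3)^2 + (-4.3)^2) = 5.35


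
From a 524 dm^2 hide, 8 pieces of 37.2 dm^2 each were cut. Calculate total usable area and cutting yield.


Total usable = 8 x 37.2 = 297.6 dm^2
Yield = 297.6 / 524 x 100 = 56.8%


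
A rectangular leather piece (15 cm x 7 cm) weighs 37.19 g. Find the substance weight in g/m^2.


Area = 15 x 7 = 105 cm^2
SW = 37.19 / 105 x 10000 = 3541.9 g/m^2


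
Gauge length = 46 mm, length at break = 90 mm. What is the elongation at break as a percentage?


95.7%


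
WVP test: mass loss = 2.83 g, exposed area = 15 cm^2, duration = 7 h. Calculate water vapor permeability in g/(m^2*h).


WVP = mass_loss / (area x time) x 10000
WVP = 2.83 / (15 x 7) x 10000
WVP = 2.83 / 105 x 10000 = 269.52 g/(m^2*h)


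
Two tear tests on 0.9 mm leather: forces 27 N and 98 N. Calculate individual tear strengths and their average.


Tear 1 = 27 / 0.9 = 30.0 N/mm
Tear 2 = 98 / 0.9 = 108.9 N/mm
Average = (30.0 + 108.9) / 2 = 69.5 N/mm


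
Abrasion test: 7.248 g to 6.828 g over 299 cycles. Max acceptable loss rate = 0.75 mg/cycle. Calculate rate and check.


Loss = 7.248 - 6.828 = 0.420 g
Rate = 0.420 g / 299 cycles x 1000 = 1.405 mg/cycle
Max = 0.75 mg/cycle
Passes: No


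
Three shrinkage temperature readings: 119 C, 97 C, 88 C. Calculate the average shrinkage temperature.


101.3 C


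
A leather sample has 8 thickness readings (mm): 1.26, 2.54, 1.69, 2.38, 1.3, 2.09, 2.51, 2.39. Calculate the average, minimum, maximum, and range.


Sum = 16.16
Average = 16.16 / 8 = 2.02 mm
Minimum = 1.26 mm
Maximum = 2.54 mm
Range = 2.54 - 1.26 = 1.28 mm


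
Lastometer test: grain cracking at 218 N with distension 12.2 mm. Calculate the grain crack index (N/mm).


17.9 N/mm

Grain crack index = force / distension
Index = 218 / 12.2 = 17.9 N/mm


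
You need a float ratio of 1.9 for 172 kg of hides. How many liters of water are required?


Water = hide weight x target ratio
Water = 172 x 1.9 = 326.8 L


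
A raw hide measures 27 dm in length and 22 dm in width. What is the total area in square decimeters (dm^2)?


594 dm^2

Area = length x width
Area = 27 x 22 = 594 dm^2


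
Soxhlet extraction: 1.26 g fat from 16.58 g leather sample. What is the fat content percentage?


7.6%

Fat content = 1.26 / 16.58 x 100
Fat = 7.6%


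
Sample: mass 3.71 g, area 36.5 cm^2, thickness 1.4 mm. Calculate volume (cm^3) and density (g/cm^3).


Thickness in cm = 1.4 / 10 = 0.14 cm
Volume = 36.5 x 0.14 = 5.110 cm^3
Density = 3.71 / 5.110 = 0.726 g/cm^3


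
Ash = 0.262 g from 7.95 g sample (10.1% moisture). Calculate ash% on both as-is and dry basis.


As-is ash = 3.30%
Dry-basis ash = 3.67%

As-is ash% = 0.262 / 7.95 x 100 = 3.30%
Dry mass = 7.95 x (100 - 10.1) / 100 = 7.14705 g
Dry-basis ash% = 0.262 / 7.14705 x 100 = 3.67%


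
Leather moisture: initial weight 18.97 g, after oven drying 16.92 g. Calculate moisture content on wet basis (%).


10.8%


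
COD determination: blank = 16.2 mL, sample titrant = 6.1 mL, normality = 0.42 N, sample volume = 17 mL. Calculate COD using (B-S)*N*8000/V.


COD = (16.2 - 6.1) x 0.42 x 8000 / 17
COD = 10.1 x 0.42 x 8000 / 17
COD = 1996.2 mg/L


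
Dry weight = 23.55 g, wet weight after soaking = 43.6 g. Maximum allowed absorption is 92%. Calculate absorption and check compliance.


WA = (43.6 - 23.55) / 23.55 x 100 = 85.1%
Maximum allowed: 92%
Compliant: Yes


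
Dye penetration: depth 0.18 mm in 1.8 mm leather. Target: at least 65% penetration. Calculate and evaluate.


Penetration = 10.0%
Meets target: No

Penetration = 0.18 / 1.8 x 100 = 10.0%
Target: 65%
Meets target: No


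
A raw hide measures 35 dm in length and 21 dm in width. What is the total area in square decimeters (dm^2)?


735 dm^2


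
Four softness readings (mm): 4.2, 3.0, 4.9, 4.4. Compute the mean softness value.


4.13 mm

Sum = 4.2 + 3.0 + 4.9 + 4.4
Mean = 16.5 / 4 = 4.13 mm


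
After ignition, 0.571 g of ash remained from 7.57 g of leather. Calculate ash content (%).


7.54%

Ash% = 0.571 / 7.57 x 100
Ash% = 7.54%


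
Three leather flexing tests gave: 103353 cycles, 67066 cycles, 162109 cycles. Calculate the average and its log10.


Average = (103353 + 67066 + 162109) / 3 = 110843 cycles
log10(110843) = 5.04


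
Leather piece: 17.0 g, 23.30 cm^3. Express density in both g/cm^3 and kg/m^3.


Density = 17.0 / 23.30 = 0.730 g/cm^3
Convert: 0.730 x 1000 = 730 kg/m^3


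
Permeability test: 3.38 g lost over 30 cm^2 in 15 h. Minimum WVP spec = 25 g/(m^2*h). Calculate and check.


WVP = 3.38 / (30 x 15) x 10000 = 75.11 g/(m^2*h)
Minimum: 25 g/(m^2*h)
Meets spec: Yes


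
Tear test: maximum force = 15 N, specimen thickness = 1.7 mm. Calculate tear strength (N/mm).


8.8 N/mm

Tear strength = force / thickness
Tear = 15 / 1.7 = 8.8 N/mm


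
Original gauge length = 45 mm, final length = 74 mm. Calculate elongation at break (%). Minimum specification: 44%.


Elongation = 64.4%
Meets spec: Yes

Extension = 74 - 45 = 29 mm
Elongation = 29 / 45 x 100 = 64.4%
Minimum required: 44%
Meets specification: Yes


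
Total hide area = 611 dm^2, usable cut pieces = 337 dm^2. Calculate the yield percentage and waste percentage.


Yield = 55.2%
Waste = 44.8%


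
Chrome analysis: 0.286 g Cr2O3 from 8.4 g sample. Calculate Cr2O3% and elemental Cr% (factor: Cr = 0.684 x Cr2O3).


Cr2O3 = 3.40%
Cr = 2.33%


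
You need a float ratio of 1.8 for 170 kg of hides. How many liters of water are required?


Water = hide weight x target ratio
Water = 170 x 1.8 = 306.0 L


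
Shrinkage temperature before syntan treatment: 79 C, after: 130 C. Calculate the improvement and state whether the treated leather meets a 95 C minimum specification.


Improvement = 51 C
Meets 95 C spec: Yes


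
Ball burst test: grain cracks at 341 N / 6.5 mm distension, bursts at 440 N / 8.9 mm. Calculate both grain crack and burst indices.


Crack index = 341 / 6.5 = 52.5 N/mm
Burst index = 440 / 8.9 = 49.4 N/mm


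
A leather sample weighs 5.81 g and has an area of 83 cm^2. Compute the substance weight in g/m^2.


700.0 g/m^2

Substance weight = mass / area x 10000
SW = 5.81 / 83 x 10000
SW = 700.0 g/m^2


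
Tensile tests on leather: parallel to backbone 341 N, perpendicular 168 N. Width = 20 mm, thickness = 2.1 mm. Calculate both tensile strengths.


Area = 20 x 2.1 = 42.0 mm^2
TS (parallel) = 341 / 42.0 = 8.12 N/mm^2
TS (perpendicular) = 168 / 42.0 = 4.00 N/mm^2


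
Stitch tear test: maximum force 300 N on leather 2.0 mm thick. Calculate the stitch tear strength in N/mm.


150.0 N/mm

Stitch tear strength = force / thickness
STS = 300 / 2.0 = 150.0 N/mm


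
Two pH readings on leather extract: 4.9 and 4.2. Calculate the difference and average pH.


Difference = 0.7
Average pH = 4.55

Difference = |4.9 - 4.2| = 0.7
Average = (4.9 + 4.2) / 2 = 4.55


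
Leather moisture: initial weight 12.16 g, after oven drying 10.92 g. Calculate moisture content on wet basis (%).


10.2%


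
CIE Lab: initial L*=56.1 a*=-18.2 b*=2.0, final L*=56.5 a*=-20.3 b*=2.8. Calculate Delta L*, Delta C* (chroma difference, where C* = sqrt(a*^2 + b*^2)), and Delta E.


Delta L* = 56.5 - 56.1 = 0.4
C1* = sqrt((-18.2)^2 + (2.0)^2) = 18.310
C2* = sqrt((-20.3)^2 + (2.8)^2) = 20.492
Delta C* = 20.492 - 18.310 = 2.18
Delta E = sqrt((0.4)^2 + (-2.1)^2 + (0.8)^2) = 2.28


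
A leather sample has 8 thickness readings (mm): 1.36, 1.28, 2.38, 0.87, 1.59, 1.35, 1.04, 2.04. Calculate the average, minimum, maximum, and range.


Sum = 11.91
Average = 11.91 / 8 = 1.49 mm
Minimum = 0.87 mm
Maximum = 2.38 mm
Range = 2.38 - 0.87 = 1.51 mm


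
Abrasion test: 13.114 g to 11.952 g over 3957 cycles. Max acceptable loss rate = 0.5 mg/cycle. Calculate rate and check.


Loss = 13.114 - 11.952 = 1.162 g
Rate = 1.162 g / 3957 cycles x 1000 = 0.294 mg/cycle
Max = 0.5 mg/cycle
Passes: Yes


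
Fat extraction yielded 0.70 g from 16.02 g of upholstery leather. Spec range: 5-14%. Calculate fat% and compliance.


Fat content = 4.4%
Compliant: No

Fat% = 0.70 / 16.02 x 100 = 4.4%
Spec range: 5-14%
Compliant: No


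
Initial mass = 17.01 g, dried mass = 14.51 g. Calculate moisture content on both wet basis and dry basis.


Wet basis = 14.7%
Dry basis = 17.2%


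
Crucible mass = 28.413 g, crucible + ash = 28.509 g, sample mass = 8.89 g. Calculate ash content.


Ash mass = 0.096 g
Ash content = 1.08%


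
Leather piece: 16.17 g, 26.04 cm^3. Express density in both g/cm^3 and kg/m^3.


Density = 16.17 / 26.04 = 0.621 g/cm^3
Convert: 0.621 x 1000 = 621 kg/m^3


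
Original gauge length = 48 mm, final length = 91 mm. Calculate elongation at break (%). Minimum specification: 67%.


Extension = 91 - 48 = 43 mm
Elongation = 43 / 48 x 100 = 89.6%
Minimum required: 67%
Meets specification: Yes


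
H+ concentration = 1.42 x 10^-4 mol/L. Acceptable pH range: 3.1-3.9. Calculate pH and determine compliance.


pH = -log10(1.42 x 10^-4) = 3.85
Range: 3.1 to 3.9
Compliant: Yes


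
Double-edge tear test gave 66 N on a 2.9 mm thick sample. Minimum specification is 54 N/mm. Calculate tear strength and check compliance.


Tear strength = 22.8 N/mm
Compliant: No

Tear strength = 66 / 2.9 = 22.8 N/mm
Required minimum = 54 N/mm
Compliant: No


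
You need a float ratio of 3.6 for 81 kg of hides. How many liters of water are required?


291.6 L


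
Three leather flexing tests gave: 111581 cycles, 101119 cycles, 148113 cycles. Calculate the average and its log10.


Average = 120271 cycles
log10 = 5.08

Average = (111581 + 101119 + 148113) / 3 = 120271 cycles
log10(120271) = 5.08


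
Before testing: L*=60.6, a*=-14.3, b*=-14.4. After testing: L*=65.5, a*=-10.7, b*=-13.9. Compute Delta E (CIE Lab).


Delta E = 6.10

dL = 65.5 - 60.6 = 4.9
da = -10.7 - (-14.3) = 3.6
db = -13.9 - (-14.4) = 0.5
dE = sqrt((4.9)^2 + (3.6)^2 + (0.5)^2) = 6.10


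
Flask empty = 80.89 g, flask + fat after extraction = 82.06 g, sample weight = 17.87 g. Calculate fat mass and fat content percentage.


Fat mass = 82.06 - 80.89 = 1.17 g
Fat% = 1.17 / 17.87 x 100 = 6.5%


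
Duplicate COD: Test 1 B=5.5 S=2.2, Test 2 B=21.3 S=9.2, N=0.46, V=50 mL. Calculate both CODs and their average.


COD1 = (5.5 - 2.2) x 0.46 x 8000 / 50 = 242.9 mg/L
COD2 = (21.3 - 9.2) x 0.46 x 8000 / 50 = 890.6 mg/L
Average = (242.9 + 890.6) / 2 = 566.8 mg/L


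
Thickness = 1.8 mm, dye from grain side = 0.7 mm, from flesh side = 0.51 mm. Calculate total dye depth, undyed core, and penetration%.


Total dyed = 1.21 mm
Undyed core = 0.59 mm
Penetration = 67.2%

Total dyed = 0.7 + 0.51 = 1.21 mm
Undyed core = 1.8 - 1.21 = 0.59 mm
Penetration = 1.21 / 1.8 x 100 = 67.2%


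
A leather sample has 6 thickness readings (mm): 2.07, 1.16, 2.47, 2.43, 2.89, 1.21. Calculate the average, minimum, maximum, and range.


Sum = 12.23
Average = 12.23 / 6 = 2.04 mm
Minimum = 1.16 mm
Maximum = 2.89 mm
Range = 2.89 - 1.16 = 1.73 mm


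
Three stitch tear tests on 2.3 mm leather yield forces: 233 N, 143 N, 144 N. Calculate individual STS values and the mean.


STS1 = 233 / 2.3 = 101.3 N/mm
STS2 = 143 / 2.3 = 62.2 N/mm
STS3 = 144 / 2.3 = 62.6 N/mm
Mean = (101.3 + 62.2 + 62.6) / 3 = 75.4 N/mm


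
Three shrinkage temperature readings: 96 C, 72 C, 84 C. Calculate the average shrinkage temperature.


Average = (96 + 72 + 84) / 3
Average = 252 / 3 = 84.0 C


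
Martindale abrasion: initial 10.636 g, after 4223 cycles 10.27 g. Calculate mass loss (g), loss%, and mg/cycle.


Mass loss = 0.366 g
Loss = 3.44%
Rate = 0.087 mg/cycle


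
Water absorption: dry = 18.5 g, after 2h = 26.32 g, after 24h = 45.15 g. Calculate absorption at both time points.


2h absorption = 42.3%
24h absorption = 144.1%


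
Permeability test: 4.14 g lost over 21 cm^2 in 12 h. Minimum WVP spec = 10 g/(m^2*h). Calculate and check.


WVP = 4.14 / (21 x 12) x 10000 = 164.29 g/(m^2*h)
Minimum: 10 g/(m^2*h)
Meets spec: Yes


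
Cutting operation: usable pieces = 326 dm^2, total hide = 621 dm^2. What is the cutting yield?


52.5%


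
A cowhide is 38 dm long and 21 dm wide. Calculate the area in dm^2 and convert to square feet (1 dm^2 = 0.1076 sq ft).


Area = 38 x 21 = 798 dm^2
Conversion: 798 x 0.1076 = 85.86 sq ft


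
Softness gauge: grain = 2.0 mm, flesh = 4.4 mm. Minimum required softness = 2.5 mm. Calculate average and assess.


Average softness = 3.20 mm
Meets requirement: Yes

Average = (2.0 + 4.4) / 2 = 3.20 mm
Minimum = 2.5 mm
Meets requirement: Yes


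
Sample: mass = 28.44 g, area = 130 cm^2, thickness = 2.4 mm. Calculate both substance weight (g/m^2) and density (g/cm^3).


Substance weight = 2187.7 g/m^2
Density = 0.912 g/cm^3


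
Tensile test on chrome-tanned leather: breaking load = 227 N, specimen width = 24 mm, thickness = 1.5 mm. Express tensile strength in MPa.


Cross-section = 24 x 1.5 = 36.0 mm^2
TS = 227 / 36.0 = 6.31 MPa
(1 N/mm^2 = 1 MPa)


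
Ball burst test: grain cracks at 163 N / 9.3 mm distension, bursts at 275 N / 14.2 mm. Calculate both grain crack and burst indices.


Crack index = 163 / 9.3 = 17.5 N/mm
Burst index = 275 / 14.2 = 19.4 N/mm


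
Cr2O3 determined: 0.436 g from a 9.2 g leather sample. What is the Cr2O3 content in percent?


Cr2O3% = 0.436 / 9.2 x 100
Cr2O3% = 4.74%


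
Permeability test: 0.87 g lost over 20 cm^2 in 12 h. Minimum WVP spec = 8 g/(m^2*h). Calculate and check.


WVP = 36.25 g/(m^2*h)
Meets specification: Yes


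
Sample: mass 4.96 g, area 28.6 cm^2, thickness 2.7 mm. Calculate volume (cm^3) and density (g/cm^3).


Volume = 7.722 cm^3
Density = 0.642 g/cm^3

Thickness in cm = 2.7 / 10 = 0.27 cm
Volume = 28.6 x 0.27 = 7.722 cm^3
Density = 4.96 / 7.722 = 0.642 g/cm^3


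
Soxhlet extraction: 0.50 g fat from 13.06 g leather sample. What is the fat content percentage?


3.8%

Fat content = 0.50 / 13.06 x 100
Fat = 3.8%


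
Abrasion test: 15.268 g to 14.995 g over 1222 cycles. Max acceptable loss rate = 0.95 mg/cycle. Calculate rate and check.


Rate = 0.223 mg/cycle
Passes: Yes

Loss = 15.268 - 14.995 = 0.273 g
Rate = 0.273 g / 1222 cycles x 1000 = 0.223 mg/cycle
Max = 0.95 mg/cycle
Passes: Yes


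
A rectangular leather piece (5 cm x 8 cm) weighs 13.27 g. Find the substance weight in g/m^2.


3317.5 g/m^2

Area = 5 x 8 = 40 cm^2
SW = 13.27 / 40 x 10000 = 3317.5 g/m^2


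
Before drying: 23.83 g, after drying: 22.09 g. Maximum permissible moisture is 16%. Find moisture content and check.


Moisture content = 7.3%
Acceptable: Yes


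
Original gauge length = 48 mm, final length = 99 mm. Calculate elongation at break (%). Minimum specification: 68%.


Elongation = 106.3%
Meets spec: Yes


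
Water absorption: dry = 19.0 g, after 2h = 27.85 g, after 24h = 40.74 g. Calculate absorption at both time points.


2h absorption = 46.6%
24h absorption = 114.4%

WA (2h) = (27.85 - 19.0) / 19.0 x 100 = 46.6%
WA (24h) = (40.74 - 19.0) / 19.0 x 100 = 114.4%


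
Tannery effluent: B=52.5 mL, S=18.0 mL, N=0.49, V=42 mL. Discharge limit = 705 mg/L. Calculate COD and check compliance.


COD = 3220.0 mg/L
Compliant: No

COD = (52.5 - 18.0) x 0.49 x 8000 / 42 = 3220.0 mg/L
Limit: 705 mg/L
Compliant: No


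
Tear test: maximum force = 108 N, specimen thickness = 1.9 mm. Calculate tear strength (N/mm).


Tear strength = force / thickness
Tear = 108 / 1.9 = 56.8 N/mm


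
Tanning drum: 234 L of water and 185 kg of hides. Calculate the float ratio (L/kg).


1.3


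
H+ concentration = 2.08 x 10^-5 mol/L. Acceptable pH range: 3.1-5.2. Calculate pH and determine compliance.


pH = 4.68
Compliant: Yes


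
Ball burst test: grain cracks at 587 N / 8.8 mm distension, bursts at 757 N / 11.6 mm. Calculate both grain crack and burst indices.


Crack index = 66.7 N/mm
Burst index = 65.3 N/mm

Crack index = 587 / 8.8 = 66.7 N/mm
Burst index = 757 / 11.6 = 65.3 N/mm


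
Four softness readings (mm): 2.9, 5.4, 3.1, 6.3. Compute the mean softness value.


4.43 mm

Sum = 2.9 + 5.4 + 3.1 + 6.3
Mean = 17.7 / 4 = 4.43 mm


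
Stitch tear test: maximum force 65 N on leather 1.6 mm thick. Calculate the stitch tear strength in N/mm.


40.6 N/mm

Stitch tear strength = force / thickness
STS = 65 / 1.6 = 40.6 N/mm


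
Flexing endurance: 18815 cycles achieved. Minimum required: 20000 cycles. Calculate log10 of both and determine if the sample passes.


Achieved: log10 = 4.27
Required: log10 = 4.30
Passes: No


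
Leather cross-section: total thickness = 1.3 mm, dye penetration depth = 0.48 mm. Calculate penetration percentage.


Penetration% = 0.48 / 1.3 x 100
Penetration = 36.9%


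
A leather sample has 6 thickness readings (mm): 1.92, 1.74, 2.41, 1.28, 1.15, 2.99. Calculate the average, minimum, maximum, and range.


Sum = 11.49
Average = 11.49 / 6 = 1.92 mm
Minimum = 1.15 mm
Maximum = 2.99 mm
Range = 2.99 - 1.15 = 1.84 mm


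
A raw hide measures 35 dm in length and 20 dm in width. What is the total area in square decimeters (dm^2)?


Area = length x width
Area = 35 x 20 = 700 dm^2


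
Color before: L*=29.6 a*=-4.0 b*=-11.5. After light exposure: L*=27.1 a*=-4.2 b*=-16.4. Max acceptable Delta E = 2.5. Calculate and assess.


dL = -2.5, da = -0.2, db = -4.9
dE = sqrt((-2.5)^2 + (-0.2)^2 + (-4.9)^2) = 5.50
Max = 2.5
Passes: No


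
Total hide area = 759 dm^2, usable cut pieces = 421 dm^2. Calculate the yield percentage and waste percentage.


Yield = 55.5%
Waste = 44.5%

Yield = 421 / 759 x 100 = 55.5%
Waste = 759 - 421 = 338 dm^2
Waste% = 100 - 55.5 = 44.5%


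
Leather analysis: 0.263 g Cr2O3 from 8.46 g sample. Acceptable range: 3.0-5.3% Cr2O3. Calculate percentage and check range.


Cr2O3 = 3.11%
Within range: Yes


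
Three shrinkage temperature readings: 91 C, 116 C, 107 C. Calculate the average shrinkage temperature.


Average = (91 + 116 + 107) / 3
Average = 314 / 3 = 104.7 C


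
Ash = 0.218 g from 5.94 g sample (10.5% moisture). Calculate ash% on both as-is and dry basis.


As-is ash% = 0.218 / 5.94 x 100 = 3.67%
Dry mass = 5.94 x (100 - 10.5) / 100 = 5.3163 g
Dry-basis ash% = 0.218 / 5.3163 x 100 = 4.10%


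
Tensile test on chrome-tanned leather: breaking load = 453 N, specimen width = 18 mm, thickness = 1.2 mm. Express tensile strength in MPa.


20.97 MPa


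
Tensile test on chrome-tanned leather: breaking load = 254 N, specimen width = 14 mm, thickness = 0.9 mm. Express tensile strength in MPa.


20.16 MPa

Cross-section = 14 x 0.9 = 12.6 mm^2
TS = 254 / 12.6 = 20.16 MPa
(1 N/mm^2 = 1 MPa)


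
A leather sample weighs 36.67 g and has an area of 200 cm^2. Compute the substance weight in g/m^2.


Substance weight = mass / area x 10000
SW = 36.67 / 200 x 10000
SW = 1833.5 g/m^2


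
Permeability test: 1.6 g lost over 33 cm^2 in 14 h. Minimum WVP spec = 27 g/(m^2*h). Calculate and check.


WVP = 1.6 / (33 x 14) x 10000 = 34.63 g/(m^2*h)
Minimum: 27 g/(m^2*h)
Meets spec: Yes


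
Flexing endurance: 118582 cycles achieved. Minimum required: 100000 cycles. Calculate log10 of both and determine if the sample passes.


Achieved: log10 = 5.07
Required: log10 = 5.00
Passes: Yes

log10(118582) = 5.07
log10(100000) = 5.00
Passes: Yes


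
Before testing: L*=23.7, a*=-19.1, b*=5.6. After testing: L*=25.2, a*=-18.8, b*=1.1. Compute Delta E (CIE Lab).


dL = 25.2 - 23.7 = 1.5
da = -18.8 - (-19.1) = 0.3
db = 1.1 - 5.6 = -4.5
dE = sqrt((1.5)^2 + (0.3)^2 + (-4.5)^2) = 4.75


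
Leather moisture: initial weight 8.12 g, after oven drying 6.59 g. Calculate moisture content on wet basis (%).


Moisture = 8.12 - 6.59 = 1.53 g
MC = 1.53 / 8.12 x 100 = 18.8%


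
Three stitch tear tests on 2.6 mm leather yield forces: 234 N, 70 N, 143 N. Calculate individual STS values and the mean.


STS1 = 234 / 2.6 = 90.0 N/mm
STS2 = 70 / 2.6 = 26.9 N/mm
STS3 = 143 / 2.6 = 55.0 N/mm
Mean = (90.0 + 26.9 + 55.0) / 3 = 57.3 N/mm


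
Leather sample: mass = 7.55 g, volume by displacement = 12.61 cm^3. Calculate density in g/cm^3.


0.599 g/cm^3

Density = mass / volume
Density = 7.55 / 12.61 = 0.599 g/cm^3


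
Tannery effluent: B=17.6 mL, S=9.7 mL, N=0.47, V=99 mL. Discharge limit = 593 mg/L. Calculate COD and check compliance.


COD = (17.6 - 9.7) x 0.47 x 8000 / 99 = 300.0 mg/L
Limit: 593 mg/L
Compliant: Yes


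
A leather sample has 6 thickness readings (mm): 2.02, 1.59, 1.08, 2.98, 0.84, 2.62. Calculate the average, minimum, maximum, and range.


Sum = 11.13
Average = 11.13 / 6 = 1.86 mm
Minimum = 0.84 mm
Maximum = 2.98 mm
Range = 2.98 - 0.84 = 2.14 mm


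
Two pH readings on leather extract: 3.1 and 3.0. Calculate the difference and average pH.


Difference = |3.1 - 3.0| = 0.1
Average = (3.1 + 3.0) / 2 = 3.05


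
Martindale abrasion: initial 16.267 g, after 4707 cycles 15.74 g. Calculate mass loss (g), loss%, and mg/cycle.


Mass loss = 0.527 g
Loss = 3.24%
Rate = 0.112 mg/cycle


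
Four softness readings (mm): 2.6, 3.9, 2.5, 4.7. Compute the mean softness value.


Sum = 2.6 + 3.9 + 2.5 + 4.7
Mean = 13.7 / 4 = 3.43 mm


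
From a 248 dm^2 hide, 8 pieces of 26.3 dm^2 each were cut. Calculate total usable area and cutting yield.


Total usable = 8 x 26.3 = 210.4 dm^2
Yield = 210.4 / 248 x 100 = 84.8%


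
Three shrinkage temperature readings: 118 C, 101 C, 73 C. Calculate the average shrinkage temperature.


97.3 C


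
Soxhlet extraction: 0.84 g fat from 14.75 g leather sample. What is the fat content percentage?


5.7%


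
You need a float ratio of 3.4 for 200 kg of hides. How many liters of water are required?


Water = hide weight x target ratio
Water = 200 x 3.4 = 680.0 L


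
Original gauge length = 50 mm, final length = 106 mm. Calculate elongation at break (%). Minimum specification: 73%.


Extension = 106 - 50 = 56 mm
Elongation = 56 / 50 x 100 = 112.0%
Minimum required: 73%
Meets specification: Yes


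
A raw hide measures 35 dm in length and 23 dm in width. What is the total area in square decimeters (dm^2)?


Area = length x width
Area = 35 x 23 = 805 dm^2


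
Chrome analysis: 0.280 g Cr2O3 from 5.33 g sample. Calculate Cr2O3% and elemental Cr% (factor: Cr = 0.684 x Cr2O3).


Cr2O3% = 0.280 / 5.33 x 100 = 5.25%
Cr% = 5.25 x 0.684 = 3.59%


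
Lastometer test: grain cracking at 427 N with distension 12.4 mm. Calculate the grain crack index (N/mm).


Grain crack index = force / distension
Index = 427 / 12.4 = 34.4 N/mm


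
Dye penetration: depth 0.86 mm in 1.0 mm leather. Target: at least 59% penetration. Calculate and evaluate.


Penetration = 86.0%
Meets target: Yes

Penetration = 0.86 / 1.0 x 100 = 86.0%
Target: 59%
Meets target: Yes


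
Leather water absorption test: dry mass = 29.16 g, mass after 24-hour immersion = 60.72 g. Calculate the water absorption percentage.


108.2%


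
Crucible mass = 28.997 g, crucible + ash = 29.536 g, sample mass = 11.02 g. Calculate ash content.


Ash mass = 0.539 g
Ash content = 4.89%


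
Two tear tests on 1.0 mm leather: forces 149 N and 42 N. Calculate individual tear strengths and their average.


Tear 1 = 149.0 N/mm
Tear 2 = 42.0 N/mm
Average = 95.5 N/mm

Tear 1 = 149 / 1.0 = 149.0 N/mm
Tear 2 = 42 / 1.0 = 42.0 N/mm
Average = (149.0 + 42.0) / 2 = 95.5 N/mm


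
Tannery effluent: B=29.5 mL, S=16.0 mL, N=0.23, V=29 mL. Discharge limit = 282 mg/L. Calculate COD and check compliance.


COD = (29.5 - 16.0) x 0.23 x 8000 / 29 = 856.6 mg/L
Limit: 282 mg/L
Compliant: No


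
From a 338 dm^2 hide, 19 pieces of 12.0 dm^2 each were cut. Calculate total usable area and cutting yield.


Usable area = 228.0 dm^2
Yield = 67.5%

Total usable = 19 x 12.0 = 228.0 dm^2
Yield = 228.0 / 338 x 100 = 67.5%
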